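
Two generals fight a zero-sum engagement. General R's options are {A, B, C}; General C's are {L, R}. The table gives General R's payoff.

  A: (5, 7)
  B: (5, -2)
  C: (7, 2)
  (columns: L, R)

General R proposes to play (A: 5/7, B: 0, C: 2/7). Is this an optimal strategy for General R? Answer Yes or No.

Against L this mix gives (5/7)·5 + (2/7)·7 = 39/7.
Against R this mix gives (5/7)·7 + (2/7)·2 = 39/7.
All of General C's active replies (L, R) yield 39/7, and no column does worse for General R. The mix makes General C indifferent and guarantees 39/7, so it is optimal.

Yes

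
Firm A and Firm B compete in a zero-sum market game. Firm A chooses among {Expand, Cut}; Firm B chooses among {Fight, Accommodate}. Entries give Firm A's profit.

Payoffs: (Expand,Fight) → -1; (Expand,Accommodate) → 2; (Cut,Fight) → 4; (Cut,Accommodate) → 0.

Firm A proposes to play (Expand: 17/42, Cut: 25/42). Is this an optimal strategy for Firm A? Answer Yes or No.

Against Fight this mix gives (17/42)·(-1) + (25/42)·4 = 83/42.
Against Accommodate this mix gives (17/42)·2 + (25/42)·0 = 17/21.
Firm B will play Accommodate, holding Firm A to 17/21. Shifting weight toward the row that does better against Accommodate would raise this floor (the equalizing mix achieves 8/7 against both Accommodate and Fight), so the proposed strategy is not optimal.

No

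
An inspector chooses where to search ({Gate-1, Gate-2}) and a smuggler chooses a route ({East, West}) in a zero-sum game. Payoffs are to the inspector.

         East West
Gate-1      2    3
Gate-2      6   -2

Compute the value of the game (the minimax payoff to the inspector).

Row minima: Gate-1 → 2, Gate-2 → -2; maximin = 2.
Column maxima: East → 6, West → 3; minimax = 3.
2 ≠ 3, so there is no saddle point; optimal play is mixed.
Let the inspector play Gate-1 with probability p. Expected payoff against East: 2p + 6(1−p) = −4p + 6; against West: 3p + (-2)(1−p) = 5p − 2.
Setting these equal: −4p + 6 = 5p − 2 ⇒ −9p = -8 ⇒ p = 8/9, and the value is (-4)·(8/9) + 6 = 22/9.
For the smuggler: with q = P(East), equating Gate-1's and Gate-2's payoffs gives −q + 3 = 8q − 2 ⇒ q = 5/9.

22/9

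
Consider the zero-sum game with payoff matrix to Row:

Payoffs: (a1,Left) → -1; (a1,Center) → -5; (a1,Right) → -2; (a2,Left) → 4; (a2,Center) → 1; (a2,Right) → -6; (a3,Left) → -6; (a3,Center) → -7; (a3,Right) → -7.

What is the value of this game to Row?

Row minima: a1 → -5, a2 → -6, a3 → -7; maximin = -5.
Column maxima: Left → 4, Center → 1, Right → -2; minimax = -2.
-5 ≠ -2, so there is no saddle point; optimal play is mixed.
a3 is strictly dominated by a1, so Row never plays it.
Left is strictly dominated by Center (it gives Row strictly more in every row), so Column never plays it.
On the remaining 2×2 (a1, a2 vs Center, Right):
Let Row play a1 with probability p. Expected payoff against Center: (-5)p + 1(1−p) = −6p + 1; against Right: (-2)p + (-6)(1−p) = 4p − 6.
Setting these equal: −6p + 1 = 4p − 6 ⇒ −10p = -7 ⇒ p = 7/10, and the value is (-6)·(7/10) + 1 = -16/5.
For Column: with q = P(Center), equating a1's and a2's payoffs gives −3q − 2 = 7q − 6 ⇒ q = 2/5.

-16/5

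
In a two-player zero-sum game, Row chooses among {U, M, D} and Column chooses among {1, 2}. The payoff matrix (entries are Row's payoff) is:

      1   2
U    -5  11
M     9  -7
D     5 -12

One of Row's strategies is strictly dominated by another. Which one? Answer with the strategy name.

D

M gives a strictly higher payoff than D against every column: 9 > 5, -7 > -12.
So D is strictly dominated and Row never plays it.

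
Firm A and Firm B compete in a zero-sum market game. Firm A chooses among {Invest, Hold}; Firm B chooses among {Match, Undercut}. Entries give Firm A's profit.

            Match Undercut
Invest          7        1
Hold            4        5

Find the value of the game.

31/7

Row minima: Invest → 1, Hold → 4; maximin = 4.
Column maxima: Match → 7, Undercut → 5; minimax = 5.
4 ≠ 5, so there is no saddle point; optimal play is mixed.
Let Firm A play Invest with probability p. Expected payoff against Match: 7p + 4(1−p) = 3p + 4; against Undercut: 1p + 5(1−p) = −4p + 5.
Setting these equal: 3p + 4 = −4p + 5 ⇒ 7p = 1 ⇒ p = 1/7, and the value is (3)·(1/7) + 4 = 31/7.
For Firm B: with q = P(Match), equating Invest's and Hold's payoffs gives 6q + 1 = −q + 5 ⇒ q = 4/7.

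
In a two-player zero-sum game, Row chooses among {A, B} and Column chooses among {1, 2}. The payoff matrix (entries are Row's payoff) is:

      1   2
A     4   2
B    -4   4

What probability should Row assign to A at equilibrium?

4/5

Row minima: A → 2, B → -4; maximin = 2.
Column maxima: 1 → 4, 2 → 4; minimax = 4.
2 ≠ 4, so there is no saddle point; optimal play is mixed.
Let Row play A with probability p. Expected payoff against 1: 4p + (-4)(1−p) = 8p − 4; against 2: 2p + 4(1−p) = −2p + 4.
Setting these equal: 8p − 4 = −2p + 4 ⇒ 10p = 8 ⇒ p = 4/5, and the value is (8)·(4/5) − 4 = 12/5.
For Column: with q = P(1), equating A's and B's payoffs gives 2q + 2 = −8q + 4 ⇒ q = 1/5.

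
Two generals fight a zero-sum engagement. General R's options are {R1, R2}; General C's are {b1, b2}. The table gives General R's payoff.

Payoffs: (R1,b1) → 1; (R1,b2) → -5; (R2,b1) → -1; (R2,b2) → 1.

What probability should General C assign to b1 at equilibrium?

3/4

Row minima: R1 → -5, R2 → -1; maximin = -1.
Column maxima: b1 → 1, b2 → 1; minimax = 1.
-1 ≠ 1, so there is no saddle point; optimal play is mixed.
Let General R play R1 with probability p. Expected payoff against b1: 1p + (-1)(1−p) = 2p − 1; against b2: (-5)p + 1(1−p) = −6p + 1.
Setting these equal: 2p − 1 = −6p + 1 ⇒ 8p = 2 ⇒ p = 1/4, and the value is (2)·(1/4) − 1 = -1/2.
For General C: with q = P(b1), equating R1's and R2's payoffs gives 6q − 5 = −2q + 1 ⇒ q = 3/4.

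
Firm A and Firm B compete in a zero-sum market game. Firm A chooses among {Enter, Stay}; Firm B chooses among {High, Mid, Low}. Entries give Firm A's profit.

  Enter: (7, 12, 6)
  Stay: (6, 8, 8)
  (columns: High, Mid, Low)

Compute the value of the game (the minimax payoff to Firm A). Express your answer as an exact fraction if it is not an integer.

Row minima: Enter → 6, Stay → 6; maximin = 6.
Column maxima: High → 7, Mid → 12, Low → 8; minimax = 7.
6 ≠ 7, so there is no saddle point; optimal play is mixed.
Mid is strictly dominated by High (it gives Firm A strictly more in every row), so Firm B never plays it.
On the remaining 2×2 (Enter, Stay vs High, Low):
Let Firm A play Enter with probability p. Expected payoff against High: 7p + 6(1−p) = p + 6; against Low: 6p + 8(1−p) = −2p + 8.
Setting these equal: p + 6 = −2p + 8 ⇒ 3p = 2 ⇒ p = 2/3, and the value is (1)·(2/3) + 6 = 20/3.
For Firm B: with q = P(High), equating Enter's and Stay's payoffs gives q + 6 = −2q + 8 ⇒ q = 2/3.

20/3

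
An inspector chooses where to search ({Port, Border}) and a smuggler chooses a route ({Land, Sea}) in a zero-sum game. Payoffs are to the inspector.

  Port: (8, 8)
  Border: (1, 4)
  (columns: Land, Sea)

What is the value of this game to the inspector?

Row minima: Port → 8, Border → 1; maximin = 8.
Column maxima: Land → 8, Sea → 8; minimax = 8.
Since maximin = minimax = 8, there is a saddle point and the value is 8.

8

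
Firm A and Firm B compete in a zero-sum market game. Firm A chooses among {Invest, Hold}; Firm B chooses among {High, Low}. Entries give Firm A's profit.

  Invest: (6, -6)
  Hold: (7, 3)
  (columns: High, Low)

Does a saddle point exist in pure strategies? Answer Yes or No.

Yes

Row minima: Invest → -6, Hold → 3; maximin = 3.
Column maxima: High → 7, Low → 3; minimax = 3.
maximin = minimax = 3, so a saddle point exists.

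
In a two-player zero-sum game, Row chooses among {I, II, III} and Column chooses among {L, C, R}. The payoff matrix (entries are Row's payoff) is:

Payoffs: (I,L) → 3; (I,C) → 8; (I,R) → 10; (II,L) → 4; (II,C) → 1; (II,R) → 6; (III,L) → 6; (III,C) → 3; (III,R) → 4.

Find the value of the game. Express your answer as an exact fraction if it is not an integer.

39/8

Row minima: I → 3, II → 1, III → 3; maximin = 3.
Column maxima: L → 6, C → 8, R → 10; minimax = 6.
3 ≠ 6, so there is no saddle point; optimal play is mixed.
R is strictly dominated by C (it gives Row strictly more in every row), so Column never plays it.
With R eliminated, II is strictly dominated by III (III gives Row strictly more in every remaining column), so Row never plays it.
On the remaining 2×2 (I, III vs L, C):
Let Row play I with probability p. Expected payoff against L: 3p + 6(1−p) = −3p + 6; against C: 8p + 3(1−p) = 5p + 3.
Setting these equal: −3p + 6 = 5p + 3 ⇒ −8p = -3 ⇒ p = 3/8, and the value is (-3)·(3/8) + 6 = 39/8.
For Column: with q = P(L), equating I's and III's payoffs gives −5q + 8 = 3q + 3 ⇒ q = 5/8.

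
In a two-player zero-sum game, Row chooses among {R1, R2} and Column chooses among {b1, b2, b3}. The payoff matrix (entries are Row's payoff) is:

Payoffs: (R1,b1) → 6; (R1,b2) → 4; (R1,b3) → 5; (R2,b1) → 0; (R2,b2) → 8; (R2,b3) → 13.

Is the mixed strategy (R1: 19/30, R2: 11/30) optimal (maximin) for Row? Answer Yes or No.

Against b1 this mix gives (19/30)·6 + (11/30)·0 = 19/5.
Against b2 this mix gives (19/30)·4 + (11/30)·8 = 82/15.
Against b3 this mix gives (19/30)·5 + (11/30)·13 = 119/15.
Column will play b1, holding Row to 19/5. Shifting weight toward the row that does better against b1 would raise this floor (the equalizing mix achieves 24/5 against both b1 and b2), so the proposed strategy is not optimal.

No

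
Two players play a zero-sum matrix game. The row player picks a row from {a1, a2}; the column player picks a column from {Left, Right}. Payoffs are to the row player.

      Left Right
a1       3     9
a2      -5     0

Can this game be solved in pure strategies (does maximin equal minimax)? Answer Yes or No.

Yes

Row minima: a1 → 3, a2 → -5; maximin = 3.
Column maxima: Left → 3, Right → 9; minimax = 3.
maximin = minimax = 3, so a saddle point exists.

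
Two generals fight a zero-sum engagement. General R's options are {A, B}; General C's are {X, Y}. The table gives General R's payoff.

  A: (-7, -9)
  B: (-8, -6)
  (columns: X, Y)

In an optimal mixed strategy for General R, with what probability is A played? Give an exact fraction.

Row minima: A → -9, B → -8; maximin = -8.
Column maxima: X → -7, Y → -6; minimax = -7.
-8 ≠ -7, so there is no saddle point; optimal play is mixed.
Let General R play A with probability p. Expected payoff against X: (-7)p + (-8)(1−p) = p − 8; against Y: (-9)p + (-6)(1−p) = −3p − 6.
Setting these equal: p − 8 = −3p − 6 ⇒ 4p = 2 ⇒ p = 1/2, and the value is (1)·(1/2) − 8 = -15/2.
For General C: with q = P(X), equating A's and B's payoffs gives 2q − 9 = −2q − 6 ⇒ q = 3/4.

1/2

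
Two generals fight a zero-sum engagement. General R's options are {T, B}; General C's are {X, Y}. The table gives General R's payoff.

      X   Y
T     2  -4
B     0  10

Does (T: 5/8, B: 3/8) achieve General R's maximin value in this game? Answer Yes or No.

Yes

Against X this mix gives (5/8)·2 + (3/8)·0 = 5/4.
Against Y this mix gives (5/8)·(-4) + (3/8)·10 = 5/4.
All of General C's active replies (X, Y) yield 5/4, and no column does worse for General R. The mix makes General C indifferent and guarantees 5/4, so it is optimal.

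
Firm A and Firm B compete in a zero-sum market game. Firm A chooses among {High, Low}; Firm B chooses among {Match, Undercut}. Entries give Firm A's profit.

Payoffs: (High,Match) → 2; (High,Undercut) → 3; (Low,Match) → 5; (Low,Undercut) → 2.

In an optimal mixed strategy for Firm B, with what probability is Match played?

1/4

Row minima: High → 2, Low → 2; maximin = 2.
Column maxima: Match → 5, Undercut → 3; minimax = 3.
2 ≠ 3, so there is no saddle point; optimal play is mixed.
Let Firm A play High with probability p. Expected payoff against Match: 2p + 5(1−p) = −3p + 5; against Undercut: 3p + 2(1−p) = p + 2.
Setting these equal: −3p + 5 = p + 2 ⇒ −4p = -3 ⇒ p = 3/4, and the value is (-3)·(3/4) + 5 = 11/4.
For Firm B: with q = P(Match), equating High's and Low's payoffs gives −q + 3 = 3q + 2 ⇒ q = 1/4.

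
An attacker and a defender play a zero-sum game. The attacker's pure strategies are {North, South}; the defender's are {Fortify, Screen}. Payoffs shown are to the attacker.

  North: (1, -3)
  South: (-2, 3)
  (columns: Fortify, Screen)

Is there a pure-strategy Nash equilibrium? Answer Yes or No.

No

Row minima: North → -3, South → -2; maximin = -2.
Column maxima: Fortify → 1, Screen → 3; minimax = 1.
-2 ≠ 1, so no pure-strategy equilibrium exists.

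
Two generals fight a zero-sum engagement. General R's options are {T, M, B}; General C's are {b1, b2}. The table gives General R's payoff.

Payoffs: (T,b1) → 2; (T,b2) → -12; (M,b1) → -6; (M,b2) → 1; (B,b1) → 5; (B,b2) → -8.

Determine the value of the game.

Row minima: T → -12, M → -6, B → -8; maximin = -6.
Column maxima: b1 → 5, b2 → 1; minimax = 1.
-6 ≠ 1, so there is no saddle point; optimal play is mixed.
T is strictly dominated by B, so General R never plays it.
On the remaining 2×2 (M, B vs b1, b2):
Let General R play M with probability p. Expected payoff against b1: (-6)p + 5(1−p) = −11p + 5; against b2: 1p + (-8)(1−p) = 9p − 8.
Setting these equal: −11p + 5 = 9p − 8 ⇒ −20p = -13 ⇒ p = 13/20, and the value is (-11)·(13/20) + 5 = -43/20.
For General C: with q = P(b1), equating M's and B's payoffs gives −7q + 1 = 13q − 8 ⇒ q = 9/20.

-43/20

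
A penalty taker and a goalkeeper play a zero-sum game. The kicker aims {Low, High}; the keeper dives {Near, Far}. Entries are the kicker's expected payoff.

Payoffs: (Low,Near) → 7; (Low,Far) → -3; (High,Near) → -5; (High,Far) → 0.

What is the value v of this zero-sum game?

Row minima: Low → -3, High → -5; maximin = -3.
Column maxima: Near → 7, Far → 0; minimax = 0.
-3 ≠ 0, so there is no saddle point; optimal play is mixed.
Let the kicker play Low with probability p. Expected payoff against Near: 7p + (-5)(1−p) = 12p − 5; against Far: (-3)p + 0(1−p) = −3p.
Setting these equal: 12p − 5 = −3p ⇒ 15p = 5 ⇒ p = 1/3, and the value is (12)·(1/3) − 5 = -1.
For the keeper: with q = P(Near), equating Low's and High's payoffs gives 10q − 3 = −5q ⇒ q = 1/5.

-1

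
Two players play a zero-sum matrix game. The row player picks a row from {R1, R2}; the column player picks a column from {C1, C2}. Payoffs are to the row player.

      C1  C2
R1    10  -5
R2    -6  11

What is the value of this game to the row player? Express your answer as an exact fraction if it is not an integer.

Row minima: R1 → -5, R2 → -6; maximin = -5.
Column maxima: C1 → 10, C2 → 11; minimax = 10.
-5 ≠ 10, so there is no saddle point; optimal play is mixed.
Let the row player play R1 with probability p. Expected payoff against C1: 10p + (-6)(1−p) = 16p − 6; against C2: (-5)p + 11(1−p) = −16p + 11.
Setting these equal: 16p − 6 = −16p + 11 ⇒ 32p = 17 ⇒ p = 17/32, and the value is (16)·(17/32) − 6 = 5/2.
For the column player: with q = P(C1), equating R1's and R2's payoffs gives 15q − 5 = −17q + 11 ⇒ q = 1/2.

5/2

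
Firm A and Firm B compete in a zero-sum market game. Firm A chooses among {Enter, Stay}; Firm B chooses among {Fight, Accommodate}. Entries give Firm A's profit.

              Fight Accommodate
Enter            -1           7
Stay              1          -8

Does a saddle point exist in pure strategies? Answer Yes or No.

Row minima: Enter → -1, Stay → -8; maximin = -1.
Column maxima: Fight → 1, Accommodate → 7; minimax = 1.
-1 ≠ 1, so no pure-strategy equilibrium exists.

No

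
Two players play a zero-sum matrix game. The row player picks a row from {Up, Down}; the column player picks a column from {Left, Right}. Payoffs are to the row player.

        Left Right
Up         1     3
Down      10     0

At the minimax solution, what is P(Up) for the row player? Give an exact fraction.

Row minima: Up → 1, Down → 0; maximin = 1.
Column maxima: Left → 10, Right → 3; minimax = 3.
1 ≠ 3, so there is no saddle point; optimal play is mixed.
Let the row player play Up with probability p. Expected payoff against Left: 1p + 10(1−p) = −9p + 10; against Right: 3p + 0(1−p) = 3p.
Setting these equal: −9p + 10 = 3p ⇒ −12p = -10 ⇒ p = 5/6, and the value is (-9)·(5/6) + 10 = 5/2.
For the column player: with q = P(Left), equating Up's and Down's payoffs gives −2q + 3 = 10q ⇒ q = 1/4.

5/6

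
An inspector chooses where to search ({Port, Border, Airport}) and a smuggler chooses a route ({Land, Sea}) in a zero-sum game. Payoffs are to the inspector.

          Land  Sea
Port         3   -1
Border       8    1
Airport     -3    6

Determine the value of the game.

51/16

Row minima: Port → -1, Border → 1, Airport → -3; maximin = 1.
Column maxima: Land → 8, Sea → 6; minimax = 6.
1 ≠ 6, so there is no saddle point; optimal play is mixed.
Port is strictly dominated by Border, so the inspector never plays it.
On the remaining 2×2 (Border, Airport vs Land, Sea):
Let the inspector play Border with probability p. Expected payoff against Land: 8p + (-3)(1−p) = 11p − 3; against Sea: 1p + 6(1−p) = −5p + 6.
Setting these equal: 11p − 3 = −5p + 6 ⇒ 16p = 9 ⇒ p = 9/16, and the value is (11)·(9/16) − 3 = 51/16.
For the smuggler: with q = P(Land), equating Border's and Airport's payoffs gives 7q + 1 = −9q + 6 ⇒ q = 5/16.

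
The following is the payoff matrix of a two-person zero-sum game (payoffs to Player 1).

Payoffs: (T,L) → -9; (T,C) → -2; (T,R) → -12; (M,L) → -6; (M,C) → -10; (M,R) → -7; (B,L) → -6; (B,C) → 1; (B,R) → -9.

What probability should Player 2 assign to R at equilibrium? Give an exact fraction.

11/13

Row minima: T → -12, M → -10, B → -9; maximin = -9.
Column maxima: L → -6, C → 1, R → -7; minimax = -7.
-9 ≠ -7, so there is no saddle point; optimal play is mixed.
T is strictly dominated by B, so Player 1 never plays it.
L is strictly dominated by R (it gives Player 1 strictly more in every row), so Player 2 never plays it.
On the remaining 2×2 (M, B vs C, R):
Let Player 1 play M with probability p. Expected payoff against C: (-10)p + 1(1−p) = −11p + 1; against R: (-7)p + (-9)(1−p) = 2p − 9.
Setting these equal: −11p + 1 = 2p − 9 ⇒ −13p = -10 ⇒ p = 10/13, and the value is (-11)·(10/13) + 1 = -97/13.
For Player 2: with q = P(C), equating M's and B's payoffs gives −3q − 7 = 10q − 9 ⇒ q = 2/13.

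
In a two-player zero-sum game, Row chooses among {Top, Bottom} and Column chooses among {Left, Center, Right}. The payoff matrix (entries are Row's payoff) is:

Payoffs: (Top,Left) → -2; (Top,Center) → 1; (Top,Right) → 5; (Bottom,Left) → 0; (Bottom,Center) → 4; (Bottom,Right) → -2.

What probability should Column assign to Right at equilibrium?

2/9

Row minima: Top → -2, Bottom → -2; maximin = -2.
Column maxima: Left → 0, Center → 4, Right → 5; minimax = 0.
-2 ≠ 0, so there is no saddle point; optimal play is mixed.
Center is strictly dominated by Left (it gives Row strictly more in every row), so Column never plays it.
On the remaining 2×2 (Top, Bottom vs Left, Right):
Let Row play Top with probability p. Expected payoff against Left: (-2)p + 0(1−p) = −2p; against Right: 5p + (-2)(1−p) = 7p − 2.
Setting these equal: −2p = 7p − 2 ⇒ −9p = -2 ⇒ p = 2/9, and the value is (-2)·(2/9) = -4/9.
For Column: with q = P(Left), equating Top's and Bottom's payoffs gives −7q + 5 = 2q − 2 ⇒ q = 7/9.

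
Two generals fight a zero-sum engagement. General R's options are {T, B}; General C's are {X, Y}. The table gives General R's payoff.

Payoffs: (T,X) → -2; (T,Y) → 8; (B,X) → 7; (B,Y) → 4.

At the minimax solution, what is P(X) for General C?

Row minima: T → -2, B → 4; maximin = 4.
Column maxima: X → 7, Y → 8; minimax = 7.
4 ≠ 7, so there is no saddle point; optimal play is mixed.
Let General R play T with probability p. Expected payoff against X: (-2)p + 7(1−p) = −9p + 7; against Y: 8p + 4(1−p) = 4p + 4.
Setting these equal: −9p + 7 = 4p + 4 ⇒ −13p = -3 ⇒ p = 3/13, and the value is (-9)·(3/13) + 7 = 64/13.
For General C: with q = P(X), equating T's and B's payoffs gives −10q + 8 = 3q + 4 ⇒ q = 4/13.

4/13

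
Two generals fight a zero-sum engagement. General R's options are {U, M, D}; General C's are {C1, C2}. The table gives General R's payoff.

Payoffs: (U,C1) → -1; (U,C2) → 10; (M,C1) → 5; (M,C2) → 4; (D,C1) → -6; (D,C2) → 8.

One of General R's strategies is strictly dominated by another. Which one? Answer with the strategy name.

D

U gives a strictly higher payoff than D against every column: -1 > -6, 10 > 8.
So D is strictly dominated and General R never plays it.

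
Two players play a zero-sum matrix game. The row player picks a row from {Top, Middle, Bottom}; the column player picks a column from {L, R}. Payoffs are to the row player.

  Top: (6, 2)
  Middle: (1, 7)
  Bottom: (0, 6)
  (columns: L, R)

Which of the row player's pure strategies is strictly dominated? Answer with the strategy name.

Bottom

Middle gives a strictly higher payoff than Bottom against every column: 1 > 0, 7 > 6.
So Bottom is strictly dominated and the row player never plays it.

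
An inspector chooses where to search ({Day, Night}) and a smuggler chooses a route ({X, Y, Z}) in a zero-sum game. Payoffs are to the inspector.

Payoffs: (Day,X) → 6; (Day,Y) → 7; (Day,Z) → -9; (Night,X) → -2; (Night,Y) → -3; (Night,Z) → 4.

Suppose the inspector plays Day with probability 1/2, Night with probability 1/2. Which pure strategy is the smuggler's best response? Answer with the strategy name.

Z

If the smuggler plays X, the inspector's expected payoff is (1/2)·6 + (1/2)·(-2) = 2.
If the smuggler plays Y, the inspector's expected payoff is (1/2)·7 + (1/2)·(-3) = 2.
If the smuggler plays Z, the inspector's expected payoff is (1/2)·(-9) + (1/2)·4 = -5/2.
The smuggler minimizes the inspector's payoff; the smallest is -5/2, so the best response is Z.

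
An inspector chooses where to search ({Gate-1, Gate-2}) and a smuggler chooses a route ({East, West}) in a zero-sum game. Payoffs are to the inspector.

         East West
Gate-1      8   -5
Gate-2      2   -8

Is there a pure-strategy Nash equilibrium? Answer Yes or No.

Yes

Row minima: Gate-1 → -5, Gate-2 → -8; maximin = -5.
Column maxima: East → 8, West → -5; minimax = -5.
maximin = minimax = -5, so a saddle point exists.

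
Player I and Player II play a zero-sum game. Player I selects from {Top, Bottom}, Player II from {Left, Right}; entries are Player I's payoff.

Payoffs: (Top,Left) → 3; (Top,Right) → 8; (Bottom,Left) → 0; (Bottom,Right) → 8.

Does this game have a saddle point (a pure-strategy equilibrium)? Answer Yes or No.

Yes

Row minima: Top → 3, Bottom → 0; maximin = 3.
Column maxima: Left → 3, Right → 8; minimax = 3.
maximin = minimax = 3, so a saddle point exists.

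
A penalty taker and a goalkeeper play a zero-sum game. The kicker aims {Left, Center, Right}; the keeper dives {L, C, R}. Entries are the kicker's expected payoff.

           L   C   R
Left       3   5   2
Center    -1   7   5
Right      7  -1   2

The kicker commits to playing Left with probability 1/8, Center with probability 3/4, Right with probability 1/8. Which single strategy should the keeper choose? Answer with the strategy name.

If the keeper plays L, the kicker's expected payoff is (1/8)·3 + (3/4)·(-1) + (1/8)·7 = 1/2.
If the keeper plays C, the kicker's expected payoff is (1/8)·5 + (3/4)·7 + (1/8)·(-1) = 23/4.
If the keeper plays R, the kicker's expected payoff is (1/8)·2 + (3/4)·5 + (1/8)·2 = 17/4.
The keeper minimizes the kicker's payoff; the smallest is 1/2, so the best response is L.

L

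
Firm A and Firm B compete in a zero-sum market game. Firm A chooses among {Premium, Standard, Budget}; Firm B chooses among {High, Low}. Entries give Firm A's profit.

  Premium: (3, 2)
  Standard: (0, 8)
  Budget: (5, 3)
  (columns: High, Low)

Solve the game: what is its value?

Row minima: Premium → 2, Standard → 0, Budget → 3; maximin = 3.
Column maxima: High → 5, Low → 8; minimax = 5.
3 ≠ 5, so there is no saddle point; optimal play is mixed.
Premium is strictly dominated by Budget, so Firm A never plays it.
On the remaining 2×2 (Standard, Budget vs High, Low):
Let Firm A play Standard with probability p. Expected payoff against High: 0p + 5(1−p) = −5p + 5; against Low: 8p + 3(1−p) = 5p + 3.
Setting these equal: −5p + 5 = 5p + 3 ⇒ −10p = -2 ⇒ p = 1/5, and the value is (-5)·(1/5) + 5 = 4.
For Firm B: with q = P(High), equating Standard's and Budget's payoffs gives −8q + 8 = 2q + 3 ⇒ q = 1/2.

4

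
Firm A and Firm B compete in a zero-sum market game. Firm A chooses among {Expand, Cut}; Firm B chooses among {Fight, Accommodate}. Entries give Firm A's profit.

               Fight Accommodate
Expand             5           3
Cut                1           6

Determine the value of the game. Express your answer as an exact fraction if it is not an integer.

27/7

Row minima: Expand → 3, Cut → 1; maximin = 3.
Column maxima: Fight → 5, Accommodate → 6; minimax = 5.
3 ≠ 5, so there is no saddle point; optimal play is mixed.
Let Firm A play Expand with probability p. Expected payoff against Fight: 5p + 1(1−p) = 4p + 1; against Accommodate: 3p + 6(1−p) = −3p + 6.
Setting these equal: 4p + 1 = −3p + 6 ⇒ 7p = 5 ⇒ p = 5/7, and the value is (4)·(5/7) + 1 = 27/7.
For Firm B: with q = P(Fight), equating Expand's and Cut's payoffs gives 2q + 3 = −5q + 6 ⇒ q = 3/7.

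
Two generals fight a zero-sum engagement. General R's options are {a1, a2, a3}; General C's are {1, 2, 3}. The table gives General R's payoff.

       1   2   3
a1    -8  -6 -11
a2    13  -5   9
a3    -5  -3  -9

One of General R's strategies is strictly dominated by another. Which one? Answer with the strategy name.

a1

a2 gives a strictly higher payoff than a1 against every column: 13 > -8, -5 > -6, 9 > -11.
So a1 is strictly dominated and General R never plays it.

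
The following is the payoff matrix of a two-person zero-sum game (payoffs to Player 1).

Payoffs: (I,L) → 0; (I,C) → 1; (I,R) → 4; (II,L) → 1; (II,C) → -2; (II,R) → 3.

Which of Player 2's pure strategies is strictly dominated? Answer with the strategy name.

R

L holds Player 1's payoff strictly below R in every row: 0 < 4, 1 < 3.
So R is strictly dominated for Player 2.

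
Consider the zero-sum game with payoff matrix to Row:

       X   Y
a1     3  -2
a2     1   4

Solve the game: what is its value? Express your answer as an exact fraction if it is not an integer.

Row minima: a1 → -2, a2 → 1; maximin = 1.
Column maxima: X → 3, Y → 4; minimax = 3.
1 ≠ 3, so there is no saddle point; optimal play is mixed.
Let Row play a1 with probability p. Expected payoff against X: 3p + 1(1−p) = 2p + 1; against Y: (-2)p + 4(1−p) = −6p + 4.
Setting these equal: 2p + 1 = −6p + 4 ⇒ 8p = 3 ⇒ p = 3/8, and the value is (2)·(3/8) + 1 = 7/4.
For Column: with q = P(X), equating a1's and a2's payoffs gives 5q − 2 = −3q + 4 ⇒ q = 3/4.

7/4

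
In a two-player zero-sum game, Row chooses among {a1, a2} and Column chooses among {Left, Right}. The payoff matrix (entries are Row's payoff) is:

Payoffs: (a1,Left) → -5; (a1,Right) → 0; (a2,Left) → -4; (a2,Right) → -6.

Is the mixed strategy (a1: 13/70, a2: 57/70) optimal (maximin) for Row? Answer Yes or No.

Against Left this mix gives (13/70)·(-5) + (57/70)·(-4) = -293/70.
Against Right this mix gives (13/70)·0 + (57/70)·(-6) = -171/35.
Column will play Right, holding Row to -171/35. Shifting weight toward the row that does better against Right would raise this floor (the equalizing mix achieves -30/7 against both Right and Left), so the proposed strategy is not optimal.

No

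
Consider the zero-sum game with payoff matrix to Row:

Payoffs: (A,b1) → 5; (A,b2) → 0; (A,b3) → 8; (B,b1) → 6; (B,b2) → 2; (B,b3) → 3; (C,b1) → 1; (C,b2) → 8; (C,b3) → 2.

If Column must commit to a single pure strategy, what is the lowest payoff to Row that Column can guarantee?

Column maxima: b1 → 6, b2 → 8, b3 → 8.
The smallest of these is 6.

6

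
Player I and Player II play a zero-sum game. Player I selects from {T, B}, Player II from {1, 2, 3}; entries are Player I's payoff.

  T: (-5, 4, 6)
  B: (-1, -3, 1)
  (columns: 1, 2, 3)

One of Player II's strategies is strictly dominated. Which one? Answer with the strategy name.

3

1 holds Player I's payoff strictly below 3 in every row: -5 < 6, -1 < 1.
So 3 is strictly dominated for Player II.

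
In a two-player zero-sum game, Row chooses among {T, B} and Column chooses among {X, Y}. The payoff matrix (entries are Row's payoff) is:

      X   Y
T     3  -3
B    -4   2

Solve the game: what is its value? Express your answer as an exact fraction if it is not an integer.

-1/2

Row minima: T → -3, B → -4; maximin = -3.
Column maxima: X → 3, Y → 2; minimax = 2.
-3 ≠ 2, so there is no saddle point; optimal play is mixed.
Let Row play T with probability p. Expected payoff against X: 3p + (-4)(1−p) = 7p − 4; against Y: (-3)p + 2(1−p) = −5p + 2.
Setting these equal: 7p − 4 = −5p + 2 ⇒ 12p = 6 ⇒ p = 1/2, and the value is (7)·(1/2) − 4 = -1/2.
For Column: with q = P(X), equating T's and B's payoffs gives 6q − 3 = −6q + 2 ⇒ q = 5/12.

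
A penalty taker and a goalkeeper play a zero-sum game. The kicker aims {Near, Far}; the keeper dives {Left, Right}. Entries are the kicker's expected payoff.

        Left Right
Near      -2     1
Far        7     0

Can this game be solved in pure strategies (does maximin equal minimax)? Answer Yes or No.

No

Row minima: Near → -2, Far → 0; maximin = 0.
Column maxima: Left → 7, Right → 1; minimax = 1.
0 ≠ 1, so no pure-strategy equilibrium exists.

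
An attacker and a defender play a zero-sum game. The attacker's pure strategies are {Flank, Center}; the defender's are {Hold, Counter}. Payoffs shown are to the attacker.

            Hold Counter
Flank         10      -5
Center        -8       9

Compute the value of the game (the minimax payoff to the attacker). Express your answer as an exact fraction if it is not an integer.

25/16

Row minima: Flank → -5, Center → -8; maximin = -5.
Column maxima: Hold → 10, Counter → 9; minimax = 9.
-5 ≠ 9, so there is no saddle point; optimal play is mixed.
Let the attacker play Flank with probability p. Expected payoff against Hold: 10p + (-8)(1−p) = 18p − 8; against Counter: (-5)p + 9(1−p) = −14p + 9.
Setting these equal: 18p − 8 = −14p + 9 ⇒ 32p = 17 ⇒ p = 17/32, and the value is (18)·(17/32) − 8 = 25/16.
For the defender: with q = P(Hold), equating Flank's and Center's payoffs gives 15q − 5 = −17q + 9 ⇒ q = 7/16.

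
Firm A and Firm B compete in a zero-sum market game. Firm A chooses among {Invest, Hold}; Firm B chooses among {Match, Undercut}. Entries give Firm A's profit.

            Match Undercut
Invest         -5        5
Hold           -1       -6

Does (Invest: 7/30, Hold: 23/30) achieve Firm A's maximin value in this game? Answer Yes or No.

No

Against Match this mix gives (7/30)·(-5) + (23/30)·(-1) = -29/15.
Against Undercut this mix gives (7/30)·5 + (23/30)·(-6) = -103/30.
Firm B will play Undercut, holding Firm A to -103/30. Shifting weight toward the row that does better against Undercut would raise this floor (the equalizing mix achieves -7/3 against both Undercut and Match), so the proposed strategy is not optimal.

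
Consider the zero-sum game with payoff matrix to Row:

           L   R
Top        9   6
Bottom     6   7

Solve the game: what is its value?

27/4

Row minima: Top → 6, Bottom → 6; maximin = 6.
Column maxima: L → 9, R → 7; minimax = 7.
6 ≠ 7, so there is no saddle point; optimal play is mixed.
Let Row play Top with probability p. Expected payoff against L: 9p + 6(1−p) = 3p + 6; against R: 6p + 7(1−p) = −p + 7.
Setting these equal: 3p + 6 = −p + 7 ⇒ 4p = 1 ⇒ p = 1/4, and the value is (3)·(1/4) + 6 = 27/4.
For Column: with q = P(L), equating Top's and Bottom's payoffs gives 3q + 6 = −q + 7 ⇒ q = 1/4.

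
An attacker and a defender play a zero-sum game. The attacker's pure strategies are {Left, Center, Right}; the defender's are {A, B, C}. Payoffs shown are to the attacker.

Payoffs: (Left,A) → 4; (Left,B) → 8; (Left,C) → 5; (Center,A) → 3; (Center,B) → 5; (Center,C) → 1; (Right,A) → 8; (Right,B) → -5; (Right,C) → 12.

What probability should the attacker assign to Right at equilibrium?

4/17

Row minima: Left → 4, Center → 1, Right → -5; maximin = 4.
Column maxima: A → 8, B → 8, C → 12; minimax = 8.
4 ≠ 8, so there is no saddle point; optimal play is mixed.
Center is strictly dominated by Left, so the attacker never plays it.
With Center eliminated, C is strictly dominated by A (it gives the attacker strictly more in every remaining row), so the defender never plays it.
On the remaining 2×2 (Left, Right vs A, B):
Let the attacker play Left with probability p. Expected payoff against A: 4p + 8(1−p) = −4p + 8; against B: 8p + (-5)(1−p) = 13p − 5.
Setting these equal: −4p + 8 = 13p − 5 ⇒ −17p = -13 ⇒ p = 13/17, and the value is (-4)·(13/17) + 8 = 84/17.
For the defender: with q = P(A), equating Left's and Right's payoffs gives −4q + 8 = 13q − 5 ⇒ q = 13/17.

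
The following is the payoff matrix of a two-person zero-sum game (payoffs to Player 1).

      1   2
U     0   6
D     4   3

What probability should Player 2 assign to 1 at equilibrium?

3/7

Row minima: U → 0, D → 3; maximin = 3.
Column maxima: 1 → 4, 2 → 6; minimax = 4.
3 ≠ 4, so there is no saddle point; optimal play is mixed.
Let Player 1 play U with probability p. Expected payoff against 1: 0p + 4(1−p) = −4p + 4; against 2: 6p + 3(1−p) = 3p + 3.
Setting these equal: −4p + 4 = 3p + 3 ⇒ −7p = -1 ⇒ p = 1/7, and the value is (-4)·(1/7) + 4 = 24/7.
For Player 2: with q = P(1), equating U's and D's payoffs gives −6q + 6 = q + 3 ⇒ q = 3/7.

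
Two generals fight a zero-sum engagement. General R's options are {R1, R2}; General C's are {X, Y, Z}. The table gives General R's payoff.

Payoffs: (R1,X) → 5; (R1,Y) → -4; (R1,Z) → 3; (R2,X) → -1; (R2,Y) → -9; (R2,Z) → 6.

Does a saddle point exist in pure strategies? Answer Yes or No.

Yes

Row minima: R1 → -4, R2 → -9; maximin = -4.
Column maxima: X → 5, Y → -4, Z → 6; minimax = -4.
maximin = minimax = -4, so a saddle point exists.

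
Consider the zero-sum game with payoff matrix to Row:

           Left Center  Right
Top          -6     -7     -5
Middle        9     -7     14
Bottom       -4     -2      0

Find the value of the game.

Row minima: Top → -7, Middle → -7, Bottom → -4; maximin = -4.
Column maxima: Left → 9, Center → -2, Right → 14; minimax = -2.
-4 ≠ -2, so there is no saddle point; optimal play is mixed.
Top is strictly dominated by Bottom, so Row never plays it.
Right is strictly dominated by Left (it gives Row strictly more in every row), so Column never plays it.
On the remaining 2×2 (Middle, Bottom vs Left, Center):
Let Row play Middle with probability p. Expected payoff against Left: 9p + (-4)(1−p) = 13p − 4; against Center: (-7)p + (-2)(1−p) = −5p − 2.
Setting these equal: 13p − 4 = −5p − 2 ⇒ 18p = 2 ⇒ p = 1/9, and the value is (13)·(1/9) − 4 = -23/9.
For Column: with q = P(Left), equating Middle's and Bottom's payoffs gives 16q − 7 = −2q − 2 ⇒ q = 5/18.

-23/9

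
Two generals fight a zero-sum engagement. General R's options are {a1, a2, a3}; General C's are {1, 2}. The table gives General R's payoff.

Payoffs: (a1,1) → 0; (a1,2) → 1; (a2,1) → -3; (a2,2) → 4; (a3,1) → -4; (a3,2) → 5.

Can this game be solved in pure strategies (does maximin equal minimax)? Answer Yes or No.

Row minima: a1 → 0, a2 → -3, a3 → -4; maximin = 0.
Column maxima: 1 → 0, 2 → 5; minimax = 0.
maximin = minimax = 0, so a saddle point exists.

Yes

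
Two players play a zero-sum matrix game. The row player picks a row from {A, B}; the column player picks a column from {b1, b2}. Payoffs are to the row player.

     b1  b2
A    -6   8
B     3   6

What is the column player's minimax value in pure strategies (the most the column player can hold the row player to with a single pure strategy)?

Column maxima: b1 → 3, b2 → 8.
The smallest of these is 3.

3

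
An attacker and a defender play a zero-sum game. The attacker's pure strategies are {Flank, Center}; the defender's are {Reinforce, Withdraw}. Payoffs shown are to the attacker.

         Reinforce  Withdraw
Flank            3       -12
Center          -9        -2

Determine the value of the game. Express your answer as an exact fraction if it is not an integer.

-57/11

Row minima: Flank → -12, Center → -9; maximin = -9.
Column maxima: Reinforce → 3, Withdraw → -2; minimax = -2.
-9 ≠ -2, so there is no saddle point; optimal play is mixed.
Let the attacker play Flank with probability p. Expected payoff against Reinforce: 3p + (-9)(1−p) = 12p − 9; against Withdraw: (-12)p + (-2)(1−p) = −10p − 2.
Setting these equal: 12p − 9 = −10p − 2 ⇒ 22p = 7 ⇒ p = 7/22, and the value is (12)·(7/22) − 9 = -57/11.
For the defender: with q = P(Reinforce), equating Flank's and Center's payoffs gives 15q − 12 = −7q − 2 ⇒ q = 5/11.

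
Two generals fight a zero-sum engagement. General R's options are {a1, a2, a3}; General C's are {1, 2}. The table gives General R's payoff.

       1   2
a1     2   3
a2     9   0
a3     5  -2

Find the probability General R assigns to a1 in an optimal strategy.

Row minima: a1 → 2, a2 → 0, a3 → -2; maximin = 2.
Column maxima: 1 → 9, 2 → 3; minimax = 3.
2 ≠ 3, so there is no saddle point; optimal play is mixed.
a3 is strictly dominated by a2, so General R never plays it.
On the remaining 2×2 (a1, a2 vs 1, 2):
Let General R play a1 with probability p. Expected payoff against 1: 2p + 9(1−p) = −7p + 9; against 2: 3p + 0(1−p) = 3p.
Setting these equal: −7p + 9 = 3p ⇒ −10p = -9 ⇒ p = 9/10, and the value is (-7)·(9/10) + 9 = 27/10.
For General C: with q = P(1), equating a1's and a2's payoffs gives −q + 3 = 9q ⇒ q = 3/10.

9/10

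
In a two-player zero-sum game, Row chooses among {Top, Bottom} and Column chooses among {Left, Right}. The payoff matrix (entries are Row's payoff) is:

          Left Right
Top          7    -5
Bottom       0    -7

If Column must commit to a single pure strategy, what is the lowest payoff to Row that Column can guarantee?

Column maxima: Left → 7, Right → -5.
The smallest of these is -5.

-5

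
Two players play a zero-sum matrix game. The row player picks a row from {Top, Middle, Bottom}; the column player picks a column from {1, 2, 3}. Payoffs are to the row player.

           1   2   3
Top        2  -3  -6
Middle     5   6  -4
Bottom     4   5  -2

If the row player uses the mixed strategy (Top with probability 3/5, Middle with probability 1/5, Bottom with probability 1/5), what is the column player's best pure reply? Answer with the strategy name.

3

If the column player plays 1, the row player's expected payoff is (3/5)·2 + (1/5)·5 + (1/5)·4 = 3.
If the column player plays 2, the row player's expected payoff is (3/5)·(-3) + (1/5)·6 + (1/5)·5 = 2/5.
If the column player plays 3, the row player's expected payoff is (3/5)·(-6) + (1/5)·(-4) + (1/5)·(-2) = -24/5.
The column player minimizes the row player's payoff; the smallest is -24/5, so the best response is 3.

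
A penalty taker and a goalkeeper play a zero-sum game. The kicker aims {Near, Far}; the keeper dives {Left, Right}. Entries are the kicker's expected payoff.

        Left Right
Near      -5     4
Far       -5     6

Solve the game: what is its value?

Row minima: Near → -5, Far → -5; maximin = -5.
Column maxima: Left → -5, Right → 6; minimax = -5.
Since maximin = minimax = -5, there is a saddle point and the value is -5.

-5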